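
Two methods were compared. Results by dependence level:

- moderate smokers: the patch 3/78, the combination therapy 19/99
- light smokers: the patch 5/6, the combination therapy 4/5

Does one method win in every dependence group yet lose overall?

Moderate smokers: the patch 3/78 = 3.8%, the combination therapy 19/99 = 19.2% → the combination therapy
Light smokers: the patch 5/6 = 83.3%, the combination therapy 4/5 = 80.0% → the patch
Overall: the patch 8/84 = 9.5%, the combination therapy 23/104 = 22.1% → the combination therapy
Neither sweeps: the patch wins 1 of 2 groups, the combination therapy wins 1. The combination therapy wins overall but not every group — no Simpson reversal.

No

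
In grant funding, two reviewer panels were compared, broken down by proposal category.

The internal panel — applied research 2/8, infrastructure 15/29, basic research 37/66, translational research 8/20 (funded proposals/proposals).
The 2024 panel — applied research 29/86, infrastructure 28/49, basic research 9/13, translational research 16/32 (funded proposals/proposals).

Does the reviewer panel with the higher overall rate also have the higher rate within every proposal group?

No

Applied research: the internal panel 2/8 = 25.0%, the 2024 panel 29/86 = 33.7% → the 2024 panel
Infrastructure: the internal panel 15/29 = 51.7%, the 2024 panel 28/49 = 57.1% → the 2024 panel
Basic research: the internal panel 37/66 = 56.1%, the 2024 panel 9/13 = 69.2% → the 2024 panel
Translational research: the internal panel 8/20 = 40.0%, the 2024 panel 16/32 = 50.0% → the 2024 panel
Overall: the internal panel 62/123 = 50.4%, the 2024 panel 82/180 = 45.6% → the internal panel
The 2024 panel wins each proposal group but the internal panel wins overall — the comparison reverses. The 2024 panel's proposals skew toward applied research, which has a lower base rate.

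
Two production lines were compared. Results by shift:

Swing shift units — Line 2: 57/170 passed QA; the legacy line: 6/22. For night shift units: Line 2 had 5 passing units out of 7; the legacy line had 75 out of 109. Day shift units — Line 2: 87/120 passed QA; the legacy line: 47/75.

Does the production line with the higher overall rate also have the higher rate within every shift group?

No

Swing shift: Line 2 57/170 = 33.5%, the legacy line 6/22 = 27.3% → Line 2
Night shift: Line 2 5/7 = 71.4%, the legacy line 75/109 = 68.8% → Line 2
Day shift: Line 2 87/120 = 72.5%, the legacy line 47/75 = 62.7% → Line 2
Overall: Line 2 149/297 = 50.2%, the legacy line 128/206 = 62.1% → the legacy line
Line 2 wins each shift group but the legacy line wins overall — the comparison reverses. Line 2's units skew toward swing shift, which has a lower base rate.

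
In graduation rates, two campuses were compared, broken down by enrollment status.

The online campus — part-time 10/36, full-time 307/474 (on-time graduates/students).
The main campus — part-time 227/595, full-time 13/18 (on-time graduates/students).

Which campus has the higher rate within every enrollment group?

Part-time: the online campus 10/36 = 27.8%, the main campus 227/595 = 38.2% → the main campus
Full-time: the online campus 307/474 = 64.8%, the main campus 13/18 = 72.2% → the main campus
The main campus has the higher rate in both groups.

the main campus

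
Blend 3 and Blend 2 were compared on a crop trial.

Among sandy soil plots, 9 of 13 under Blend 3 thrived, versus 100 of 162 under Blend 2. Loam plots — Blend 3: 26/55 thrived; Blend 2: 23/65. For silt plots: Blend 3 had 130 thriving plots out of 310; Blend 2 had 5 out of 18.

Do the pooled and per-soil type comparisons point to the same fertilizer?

No

Sandy soil: Blend 3 9/13 = 69.2%, Blend 2 100/162 = 61.7% → Blend 3
Loam: Blend 3 26/55 = 47.3%, Blend 2 23/65 = 35.4% → Blend 3
Silt: Blend 3 130/310 = 41.9%, Blend 2 5/18 = 27.8% → Blend 3
Overall: Blend 3 165/378 = 43.7%, Blend 2 128/245 = 52.2% → Blend 2
Blend 3 wins each soil group but Blend 2 wins overall — the comparison reverses. Blend 3's plots skew toward silt, which has a lower base rate.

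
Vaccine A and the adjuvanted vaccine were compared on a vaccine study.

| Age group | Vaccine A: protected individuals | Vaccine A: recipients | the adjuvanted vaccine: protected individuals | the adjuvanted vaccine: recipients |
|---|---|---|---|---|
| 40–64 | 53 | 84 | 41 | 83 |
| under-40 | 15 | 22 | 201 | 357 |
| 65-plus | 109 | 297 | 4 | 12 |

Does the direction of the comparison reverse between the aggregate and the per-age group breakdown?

40–64: Vaccine A 53/84 = 63.1%, the adjuvanted vaccine 41/83 = 49.4% → Vaccine A
Under-40: Vaccine A 15/22 = 68.2%, the adjuvanted vaccine 201/357 = 56.3% → Vaccine A
65-plus: Vaccine A 109/297 = 36.7%, the adjuvanted vaccine 4/12 = 33.3% → Vaccine A
Overall: Vaccine A 177/403 = 43.9%, the adjuvanted vaccine 246/452 = 54.4% → the adjuvanted vaccine
Vaccine A wins each age group but the adjuvanted vaccine wins overall — the comparison reverses. Vaccine A's recipients skew toward 65-plus, which has a lower base rate.

Yes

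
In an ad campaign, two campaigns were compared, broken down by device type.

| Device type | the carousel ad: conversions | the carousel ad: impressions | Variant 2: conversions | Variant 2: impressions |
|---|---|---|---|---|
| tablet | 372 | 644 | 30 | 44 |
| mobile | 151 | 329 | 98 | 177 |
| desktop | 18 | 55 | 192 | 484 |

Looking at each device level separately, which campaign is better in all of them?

Variant 2

Tablet: the carousel ad 372/644 = 57.8%, Variant 2 30/44 = 68.2% → Variant 2
Mobile: the carousel ad 151/329 = 45.9%, Variant 2 98/177 = 55.4% → Variant 2
Desktop: the carousel ad 18/55 = 32.7%, Variant 2 192/484 = 39.7% → Variant 2
Variant 2 has the higher rate in all 3 groups.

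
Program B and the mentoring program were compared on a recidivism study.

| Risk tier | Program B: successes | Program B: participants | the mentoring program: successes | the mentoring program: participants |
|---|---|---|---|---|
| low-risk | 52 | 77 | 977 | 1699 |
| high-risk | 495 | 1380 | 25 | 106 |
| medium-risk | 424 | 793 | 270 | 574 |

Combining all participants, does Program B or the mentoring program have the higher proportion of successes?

Low-risk: Program B 52/77 = 67.5%, the mentoring program 977/1699 = 57.5% → Program B
High-risk: Program B 495/1380 = 35.9%, the mentoring program 25/106 = 23.6% → Program B
Medium-risk: Program B 424/793 = 53.5%, the mentoring program 270/574 = 47.0% → Program B
Overall: Program B 971/2250 = 43.2%, the mentoring program 1272/2379 = 53.5% → the mentoring program
(Program B wins every risk group but the mentoring program wins overall — Program B's participants skew toward the low-rate high-risk group.)

the mentoring program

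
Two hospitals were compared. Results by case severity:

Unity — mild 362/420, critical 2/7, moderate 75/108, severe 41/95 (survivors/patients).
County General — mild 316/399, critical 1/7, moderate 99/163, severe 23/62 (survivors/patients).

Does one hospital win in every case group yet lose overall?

Mild: Unity 362/420 = 86.2%, County General 316/399 = 79.2% → Unity
Critical: Unity 2/7 = 28.6%, County General 1/7 = 14.3% → Unity
Moderate: Unity 75/108 = 69.4%, County General 99/163 = 60.7% → Unity
Severe: Unity 41/95 = 43.2%, County General 23/62 = 37.1% → Unity
Overall: Unity 480/630 = 76.2%, County General 439/631 = 69.6% → Unity
Unity wins overall and in every case group — no reversal.

No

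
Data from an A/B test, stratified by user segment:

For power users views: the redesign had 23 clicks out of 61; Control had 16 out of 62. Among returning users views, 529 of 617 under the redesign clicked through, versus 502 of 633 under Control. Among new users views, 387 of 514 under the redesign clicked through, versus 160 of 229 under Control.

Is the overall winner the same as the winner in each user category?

Power users: the redesign 23/61 = 37.7%, Control 16/62 = 25.8% → the redesign
Returning users: the redesign 529/617 = 85.7%, Control 502/633 = 79.3% → the redesign
New users: the redesign 387/514 = 75.3%, Control 160/229 = 69.9% → the redesign
Overall: the redesign 939/1192 = 78.8%, Control 678/924 = 73.4% → the redesign
The redesign wins overall and in every user group — no reversal.

Yes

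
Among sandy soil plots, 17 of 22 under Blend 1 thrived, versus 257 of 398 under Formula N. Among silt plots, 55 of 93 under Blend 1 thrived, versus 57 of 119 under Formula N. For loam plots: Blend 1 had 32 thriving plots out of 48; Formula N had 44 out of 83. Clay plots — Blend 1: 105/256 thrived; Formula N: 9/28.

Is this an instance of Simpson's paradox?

Sandy soil: Blend 1 17/22 = 77.3%, Formula N 257/398 = 64.6% → Blend 1
Silt: Blend 1 55/93 = 59.1%, Formula N 57/119 = 47.9% → Blend 1
Loam: Blend 1 32/48 = 66.7%, Formula N 44/83 = 53.0% → Blend 1
Clay: Blend 1 105/256 = 41.0%, Formula N 9/28 = 32.1% → Blend 1
Overall: Blend 1 209/419 = 49.9%, Formula N 367/628 = 58.4% → Formula N
Blend 1 wins each soil group but Formula N wins overall — the comparison reverses. Blend 1's plots skew toward clay, which has a lower base rate.

Yes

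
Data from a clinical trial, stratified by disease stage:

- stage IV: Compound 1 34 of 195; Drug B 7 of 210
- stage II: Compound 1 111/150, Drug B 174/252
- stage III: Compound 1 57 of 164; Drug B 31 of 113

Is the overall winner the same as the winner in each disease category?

Yes

Stage IV: Compound 1 34/195 = 17.4%, Drug B 7/210 = 3.3% → Compound 1
Stage II: Compound 1 111/150 = 74.0%, Drug B 174/252 = 69.0% → Compound 1
Stage III: Compound 1 57/164 = 34.8%, Drug B 31/113 = 27.4% → Compound 1
Overall: Compound 1 202/509 = 39.7%, Drug B 212/575 = 36.9% → Compound 1
Compound 1 wins overall and in every disease group — no reversal.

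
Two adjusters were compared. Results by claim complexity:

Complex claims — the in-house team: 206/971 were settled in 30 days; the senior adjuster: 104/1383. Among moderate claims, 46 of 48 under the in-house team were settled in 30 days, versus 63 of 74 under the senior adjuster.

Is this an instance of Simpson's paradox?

Complex: the in-house team 206/971 = 21.2%, the senior adjuster 104/1383 = 7.5% → the in-house team
Moderate: the in-house team 46/48 = 95.8%, the senior adjuster 63/74 = 85.1% → the in-house team
Overall: the in-house team 252/1019 = 24.7%, the senior adjuster 167/1457 = 11.5% → the in-house team
The in-house team wins overall and in every claim group — no reversal.

No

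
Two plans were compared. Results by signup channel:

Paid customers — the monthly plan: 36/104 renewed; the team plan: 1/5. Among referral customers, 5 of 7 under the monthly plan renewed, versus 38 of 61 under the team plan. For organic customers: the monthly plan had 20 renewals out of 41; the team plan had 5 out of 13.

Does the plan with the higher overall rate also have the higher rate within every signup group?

No

Paid: the monthly plan 36/104 = 34.6%, the team plan 1/5 = 20.0% → the monthly plan
Referral: the monthly plan 5/7 = 71.4%, the team plan 38/61 = 62.3% → the monthly plan
Organic: the monthly plan 20/41 = 48.8%, the team plan 5/13 = 38.5% → the monthly plan
Overall: the monthly plan 61/152 = 40.1%, the team plan 44/79 = 55.7% → the team plan
The monthly plan wins each signup group but the team plan wins overall — the comparison reverses. The monthly plan's customers skew toward paid, which has a lower base rate.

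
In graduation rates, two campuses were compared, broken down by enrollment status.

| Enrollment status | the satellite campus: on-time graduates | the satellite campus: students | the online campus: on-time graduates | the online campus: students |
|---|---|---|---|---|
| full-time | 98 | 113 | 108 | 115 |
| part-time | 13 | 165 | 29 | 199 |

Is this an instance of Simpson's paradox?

Full-time: the satellite campus 98/113 = 86.7%, the online campus 108/115 = 93.9% → the online campus
Part-time: the satellite campus 13/165 = 7.9%, the online campus 29/199 = 14.6% → the online campus
Overall: the satellite campus 111/278 = 39.9%, the online campus 137/314 = 43.6% → the online campus
The online campus wins overall and in every enrollment group — no reversal.

No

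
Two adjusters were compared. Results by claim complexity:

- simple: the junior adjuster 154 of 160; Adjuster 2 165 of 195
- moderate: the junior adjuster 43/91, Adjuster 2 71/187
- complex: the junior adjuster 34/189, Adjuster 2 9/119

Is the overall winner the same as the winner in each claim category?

Yes

Simple: the junior adjuster 154/160 = 96.2%, Adjuster 2 165/195 = 84.6% → the junior adjuster
Moderate: the junior adjuster 43/91 = 47.3%, Adjuster 2 71/187 = 38.0% → the junior adjuster
Complex: the junior adjuster 34/189 = 18.0%, Adjuster 2 9/119 = 7.6% → the junior adjuster
Overall: the junior adjuster 231/440 = 52.5%, Adjuster 2 245/501 = 48.9% → the junior adjuster
The junior adjuster wins overall and in every claim group — no reversal.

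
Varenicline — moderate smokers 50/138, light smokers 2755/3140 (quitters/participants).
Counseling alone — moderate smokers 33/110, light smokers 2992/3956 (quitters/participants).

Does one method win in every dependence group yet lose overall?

Moderate smokers: varenicline 50/138 = 36.2%, counseling alone 33/110 = 30.0% → varenicline
Light smokers: varenicline 2755/3140 = 87.7%, counseling alone 2992/3956 = 75.6% → varenicline
Overall: varenicline 2805/3278 = 85.6%, counseling alone 3025/4066 = 74.4% → varenicline
Varenicline wins overall and in every dependence group — no reversal.

No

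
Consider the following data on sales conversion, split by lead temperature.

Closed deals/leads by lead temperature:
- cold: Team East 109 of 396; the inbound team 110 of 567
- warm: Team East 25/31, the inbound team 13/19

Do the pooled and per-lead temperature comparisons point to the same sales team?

Cold: Team East 109/396 = 27.5%, the inbound team 110/567 = 19.4% → Team East
Warm: Team East 25/31 = 80.6%, the inbound team 13/19 = 68.4% → Team East
Overall: Team East 134/427 = 31.4%, the inbound team 123/586 = 21.0% → Team East
Team East wins overall and in every lead group — no reversal.

Yes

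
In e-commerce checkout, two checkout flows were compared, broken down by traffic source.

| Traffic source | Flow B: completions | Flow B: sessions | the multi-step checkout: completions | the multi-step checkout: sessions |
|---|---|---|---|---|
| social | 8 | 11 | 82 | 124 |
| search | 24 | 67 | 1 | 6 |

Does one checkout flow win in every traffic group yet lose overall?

Yes

Social: Flow B 8/11 = 72.7%, the multi-step checkout 82/124 = 66.1% → Flow B
Search: Flow B 24/67 = 35.8%, the multi-step checkout 1/6 = 16.7% → Flow B
Overall: Flow B 32/78 = 41.0%, the multi-step checkout 83/130 = 63.8% → the multi-step checkout
Flow B wins each traffic group but the multi-step checkout wins overall — the comparison reverses. Flow B's sessions skew toward search, which has a lower base rate.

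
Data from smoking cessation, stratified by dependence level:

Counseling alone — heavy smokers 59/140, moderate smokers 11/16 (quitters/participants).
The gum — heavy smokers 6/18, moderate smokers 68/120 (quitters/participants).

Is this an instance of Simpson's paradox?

Heavy smokers: counseling alone 59/140 = 42.1%, the gum 6/18 = 33.3% → counseling alone
Moderate smokers: counseling alone 11/16 = 68.8%, the gum 68/120 = 56.7% → counseling alone
Overall: counseling alone 70/156 = 44.9%, the gum 74/138 = 53.6% → the gum
Counseling alone wins each dependence group but the gum wins overall — the comparison reverses. Counseling alone's participants skew toward heavy smokers, which has a lower base rate.

Yes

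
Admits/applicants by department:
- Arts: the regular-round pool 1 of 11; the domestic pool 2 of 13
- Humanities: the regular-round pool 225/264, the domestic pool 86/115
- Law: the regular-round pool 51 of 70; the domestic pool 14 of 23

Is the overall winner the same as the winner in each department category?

No

Arts: the regular-round pool 1/11 = 9.1%, the domestic pool 2/13 = 15.4% → the domestic pool
Humanities: the regular-round pool 225/264 = 85.2%, the domestic pool 86/115 = 74.8% → the regular-round pool
Law: the regular-round pool 51/70 = 72.9%, the domestic pool 14/23 = 60.9% → the regular-round pool
Overall: the regular-round pool 277/345 = 80.3%, the domestic pool 102/151 = 67.5% → the regular-round pool
Neither sweeps: the regular-round pool wins 2 of 3 groups, the domestic pool wins 1. The regular-round pool wins overall but not every group — no Simpson reversal.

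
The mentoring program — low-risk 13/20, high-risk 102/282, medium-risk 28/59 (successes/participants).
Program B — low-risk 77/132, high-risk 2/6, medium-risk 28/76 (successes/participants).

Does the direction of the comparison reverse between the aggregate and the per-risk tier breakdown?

Yes

Low-risk: the mentoring program 13/20 = 65.0%, Program B 77/132 = 58.3% → the mentoring program
High-risk: the mentoring program 102/282 = 36.2%, Program B 2/6 = 33.3% → the mentoring program
Medium-risk: the mentoring program 28/59 = 47.5%, Program B 28/76 = 36.8% → the mentoring program
Overall: the mentoring program 143/361 = 39.6%, Program B 107/214 = 50.0% → Program B
The mentoring program wins each risk group but Program B wins overall — the comparison reverses. The mentoring program's participants skew toward high-risk, which has a lower base rate.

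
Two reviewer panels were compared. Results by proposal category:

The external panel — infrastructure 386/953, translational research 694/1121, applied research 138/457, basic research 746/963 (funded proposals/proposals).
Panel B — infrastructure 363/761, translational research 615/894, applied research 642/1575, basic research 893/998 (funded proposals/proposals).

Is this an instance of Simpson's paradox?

Infrastructure: the external panel 386/953 = 40.5%, Panel B 363/761 = 47.7% → Panel B
Translational research: the external panel 694/1121 = 61.9%, Panel B 615/894 = 68.8% → Panel B
Applied research: the external panel 138/457 = 30.2%, Panel B 642/1575 = 40.8% → Panel B
Basic research: the external panel 746/963 = 77.5%, Panel B 893/998 = 89.5% → Panel B
Overall: the external panel 1964/3494 = 56.2%, Panel B 2513/4228 = 59.4% → Panel B
Panel B wins overall and in every proposal group — no reversal.

No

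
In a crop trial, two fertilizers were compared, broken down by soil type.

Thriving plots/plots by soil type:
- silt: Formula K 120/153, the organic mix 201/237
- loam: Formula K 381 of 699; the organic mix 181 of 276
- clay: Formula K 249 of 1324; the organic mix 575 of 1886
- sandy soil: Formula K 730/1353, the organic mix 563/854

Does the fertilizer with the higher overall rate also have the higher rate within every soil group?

Silt: Formula K 120/153 = 78.4%, the organic mix 201/237 = 84.8% → the organic mix
Loam: Formula K 381/699 = 54.5%, the organic mix 181/276 = 65.6% → the organic mix
Clay: Formula K 249/1324 = 18.8%, the organic mix 575/1886 = 30.5% → the organic mix
Sandy soil: Formula K 730/1353 = 54.0%, the organic mix 563/854 = 65.9% → the organic mix
Overall: Formula K 1480/3529 = 41.9%, the organic mix 1520/3253 = 46.7% → the organic mix
The organic mix wins overall and in every soil group — no reversal.

Yes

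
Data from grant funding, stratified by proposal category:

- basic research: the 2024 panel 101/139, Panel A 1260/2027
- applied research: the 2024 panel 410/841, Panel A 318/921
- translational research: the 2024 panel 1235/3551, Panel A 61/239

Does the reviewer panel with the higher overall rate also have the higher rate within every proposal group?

Basic research: the 2024 panel 101/139 = 72.7%, Panel A 1260/2027 = 62.2% → the 2024 panel
Applied research: the 2024 panel 410/841 = 48.8%, Panel A 318/921 = 34.5% → the 2024 panel
Translational research: the 2024 panel 1235/3551 = 34.8%, Panel A 61/239 = 25.5% → the 2024 panel
Overall: the 2024 panel 1746/4531 = 38.5%, Panel A 1639/3187 = 51.4% → Panel A
The 2024 panel wins each proposal group but Panel A wins overall — the comparison reverses. The 2024 panel's proposals skew toward translational research, which has a lower base rate.

No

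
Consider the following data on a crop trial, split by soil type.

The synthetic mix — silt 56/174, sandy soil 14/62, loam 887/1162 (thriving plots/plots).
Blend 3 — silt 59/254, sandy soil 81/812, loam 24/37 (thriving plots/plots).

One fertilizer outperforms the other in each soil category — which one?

the synthetic mix

Silt: the synthetic mix 56/174 = 32.2%, Blend 3 59/254 = 23.2% → the synthetic mix
Sandy soil: the synthetic mix 14/62 = 22.6%, Blend 3 81/812 = 10.0% → the synthetic mix
Loam: the synthetic mix 887/1162 = 76.3%, Blend 3 24/37 = 64.9% → the synthetic mix
The synthetic mix has the higher rate in all 3 groups.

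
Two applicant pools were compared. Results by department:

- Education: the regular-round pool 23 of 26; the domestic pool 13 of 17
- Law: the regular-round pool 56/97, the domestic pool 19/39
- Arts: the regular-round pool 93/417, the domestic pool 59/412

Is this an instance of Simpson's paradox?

No

Education: the regular-round pool 23/26 = 88.5%, the domestic pool 13/17 = 76.5% → the regular-round pool
Law: the regular-round pool 56/97 = 57.7%, the domestic pool 19/39 = 48.7% → the regular-round pool
Arts: the regular-round pool 93/417 = 22.3%, the domestic pool 59/412 = 14.3% → the regular-round pool
Overall: the regular-round pool 172/540 = 31.9%, the domestic pool 91/468 = 19.4% → the regular-round pool
The regular-round pool wins overall and in every department group — no reversal.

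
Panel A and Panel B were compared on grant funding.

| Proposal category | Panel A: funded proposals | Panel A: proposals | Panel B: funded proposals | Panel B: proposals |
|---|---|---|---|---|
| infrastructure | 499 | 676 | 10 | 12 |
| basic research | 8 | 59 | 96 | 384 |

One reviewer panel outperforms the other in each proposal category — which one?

Panel B

Infrastructure: Panel A 499/676 = 73.8%, Panel B 10/12 = 83.3% → Panel B
Basic research: Panel A 8/59 = 13.6%, Panel B 96/384 = 25.0% → Panel B
Panel B has the higher rate in both groups.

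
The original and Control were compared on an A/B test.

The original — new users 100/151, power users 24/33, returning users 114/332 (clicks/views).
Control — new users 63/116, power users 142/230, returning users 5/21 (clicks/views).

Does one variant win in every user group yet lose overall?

Yes

New users: the original 100/151 = 66.2%, Control 63/116 = 54.3% → the original
Power users: the original 24/33 = 72.7%, Control 142/230 = 61.7% → the original
Returning users: the original 114/332 = 34.3%, Control 5/21 = 23.8% → the original
Overall: the original 238/516 = 46.1%, Control 210/367 = 57.2% → Control
The original wins each user group but Control wins overall — the comparison reverses. The original's views skew toward returning users, which has a lower base rate.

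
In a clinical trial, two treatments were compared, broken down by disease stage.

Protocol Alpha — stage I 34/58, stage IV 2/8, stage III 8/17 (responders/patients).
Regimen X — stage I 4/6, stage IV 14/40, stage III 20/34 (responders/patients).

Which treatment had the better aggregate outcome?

Stage I: Protocol Alpha 34/58 = 58.6%, Regimen X 4/6 = 66.7% → Regimen X
Stage IV: Protocol Alpha 2/8 = 25.0%, Regimen X 14/40 = 35.0% → Regimen X
Stage III: Protocol Alpha 8/17 = 47.1%, Regimen X 20/34 = 58.8% → Regimen X
Overall: Protocol Alpha 44/83 = 53.0%, Regimen X 38/80 = 47.5% → Protocol Alpha
(Regimen X wins every disease group but Protocol Alpha wins overall — Regimen X's patients skew toward the low-rate stage IV group.)

Protocol Alpha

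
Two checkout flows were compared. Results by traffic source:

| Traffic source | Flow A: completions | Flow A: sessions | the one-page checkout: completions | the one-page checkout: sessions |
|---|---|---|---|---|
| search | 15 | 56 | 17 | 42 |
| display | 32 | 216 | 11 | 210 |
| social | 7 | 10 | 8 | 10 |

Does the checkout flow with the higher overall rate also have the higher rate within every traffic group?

No

Search: Flow A 15/56 = 26.8%, the one-page checkout 17/42 = 40.5% → the one-page checkout
Display: Flow A 32/216 = 14.8%, the one-page checkout 11/210 = 5.2% → Flow A
Social: Flow A 7/10 = 70.0%, the one-page checkout 8/10 = 80.0% → the one-page checkout
Overall: Flow A 54/282 = 19.1%, the one-page checkout 36/262 = 13.7% → Flow A
Neither sweeps: Flow A wins 1 of 3 groups, the one-page checkout wins 2. Flow A wins overall but not every group — no Simpson reversal.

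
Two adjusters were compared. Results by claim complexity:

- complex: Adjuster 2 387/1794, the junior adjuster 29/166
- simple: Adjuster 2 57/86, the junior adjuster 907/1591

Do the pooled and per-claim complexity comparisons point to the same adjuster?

No

Complex: Adjuster 2 387/1794 = 21.6%, the junior adjuster 29/166 = 17.5% → Adjuster 2
Simple: Adjuster 2 57/86 = 66.3%, the junior adjuster 907/1591 = 57.0% → Adjuster 2
Overall: Adjuster 2 444/1880 = 23.6%, the junior adjuster 936/1757 = 53.3% → the junior adjuster
Adjuster 2 wins each claim group but the junior adjuster wins overall — the comparison reverses. Adjuster 2's claims skew toward complex, which has a lower base rate.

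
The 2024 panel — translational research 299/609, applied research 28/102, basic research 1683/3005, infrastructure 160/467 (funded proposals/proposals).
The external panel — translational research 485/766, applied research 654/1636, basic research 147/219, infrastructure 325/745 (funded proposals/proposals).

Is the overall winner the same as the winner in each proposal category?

No

Translational research: the 2024 panel 299/609 = 49.1%, the external panel 485/766 = 63.3% → the external panel
Applied research: the 2024 panel 28/102 = 27.5%, the external panel 654/1636 = 40.0% → the external panel
Basic research: the 2024 panel 1683/3005 = 56.0%, the external panel 147/219 = 67.1% → the external panel
Infrastructure: the 2024 panel 160/467 = 34.3%, the external panel 325/745 = 43.6% → the external panel
Overall: the 2024 panel 2170/4183 = 51.9%, the external panel 1611/3366 = 47.9% → the 2024 panel
The external panel wins each proposal group but the 2024 panel wins overall — the comparison reverses. The external panel's proposals skew toward applied research, which has a lower base rate.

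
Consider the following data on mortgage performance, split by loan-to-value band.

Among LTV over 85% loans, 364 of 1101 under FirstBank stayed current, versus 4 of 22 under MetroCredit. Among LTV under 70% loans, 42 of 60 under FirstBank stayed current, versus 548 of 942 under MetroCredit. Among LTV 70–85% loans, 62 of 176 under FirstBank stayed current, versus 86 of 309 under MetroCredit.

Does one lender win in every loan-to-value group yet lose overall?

Yes

LTV over 85%: FirstBank 364/1101 = 33.1%, MetroCredit 4/22 = 18.2% → FirstBank
LTV under 70%: FirstBank 42/60 = 70.0%, MetroCredit 548/942 = 58.2% → FirstBank
LTV 70–85%: FirstBank 62/176 = 35.2%, MetroCredit 86/309 = 27.8% → FirstBank
Overall: FirstBank 468/1337 = 35.0%, MetroCredit 638/1273 = 50.1% → MetroCredit
FirstBank wins each loan-to-value group but MetroCredit wins overall — the comparison reverses. FirstBank's loans skew toward LTV over 85%, which has a lower base rate.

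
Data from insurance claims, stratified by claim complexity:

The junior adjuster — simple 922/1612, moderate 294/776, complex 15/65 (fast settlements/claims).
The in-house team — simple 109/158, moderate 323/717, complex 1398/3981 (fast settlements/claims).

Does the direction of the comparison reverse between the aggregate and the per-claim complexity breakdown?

Simple: the junior adjuster 922/1612 = 57.2%, the in-house team 109/158 = 69.0% → the in-house team
Moderate: the junior adjuster 294/776 = 37.9%, the in-house team 323/717 = 45.0% → the in-house team
Complex: the junior adjuster 15/65 = 23.1%, the in-house team 1398/3981 = 35.1% → the in-house team
Overall: the junior adjuster 1231/2453 = 50.2%, the in-house team 1830/4856 = 37.7% → the junior adjuster
The in-house team wins each claim group but the junior adjuster wins overall — the comparison reverses. The in-house team's claims skew toward complex, which has a lower base rate.

Yes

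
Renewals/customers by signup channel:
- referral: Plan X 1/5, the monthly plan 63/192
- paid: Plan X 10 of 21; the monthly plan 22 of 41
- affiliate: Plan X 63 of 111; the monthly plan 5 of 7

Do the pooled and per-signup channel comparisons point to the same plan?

Referral: Plan X 1/5 = 20.0%, the monthly plan 63/192 = 32.8% → the monthly plan
Paid: Plan X 10/21 = 47.6%, the monthly plan 22/41 = 53.7% → the monthly plan
Affiliate: Plan X 63/111 = 56.8%, the monthly plan 5/7 = 71.4% → the monthly plan
Overall: Plan X 74/137 = 54.0%, the monthly plan 90/240 = 37.5% → Plan X
The monthly plan wins each signup group but Plan X wins overall — the comparison reverses. The monthly plan's customers skew toward referral, which has a lower base rate.

No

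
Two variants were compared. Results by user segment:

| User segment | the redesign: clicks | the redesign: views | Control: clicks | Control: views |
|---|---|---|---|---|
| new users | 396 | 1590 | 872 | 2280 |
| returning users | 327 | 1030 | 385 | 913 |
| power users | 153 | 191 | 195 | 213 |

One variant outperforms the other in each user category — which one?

New users: the redesign 396/1590 = 24.9%, Control 872/2280 = 38.2% → Control
Returning users: the redesign 327/1030 = 31.7%, Control 385/913 = 42.2% → Control
Power users: the redesign 153/191 = 80.1%, Control 195/213 = 91.5% → Control
Control has the higher rate in all 3 groups.

Control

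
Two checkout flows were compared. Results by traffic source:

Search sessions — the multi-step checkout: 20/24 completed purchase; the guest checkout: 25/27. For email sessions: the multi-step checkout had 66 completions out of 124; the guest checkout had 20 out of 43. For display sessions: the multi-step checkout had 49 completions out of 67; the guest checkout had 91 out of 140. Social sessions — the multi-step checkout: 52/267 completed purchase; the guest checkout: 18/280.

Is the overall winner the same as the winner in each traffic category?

No

Search: the multi-step checkout 20/24 = 83.3%, the guest checkout 25/27 = 92.6% → the guest checkout
Email: the multi-step checkout 66/124 = 53.2%, the guest checkout 20/43 = 46.5% → the multi-step checkout
Display: the multi-step checkout 49/67 = 73.1%, the guest checkout 91/140 = 65.0% → the multi-step checkout
Social: the multi-step checkout 52/267 = 19.5%, the guest checkout 18/280 = 6.4% → the multi-step checkout
Overall: the multi-step checkout 187/482 = 38.8%, the guest checkout 154/490 = 31.4% → the multi-step checkout
Neither sweeps: the multi-step checkout wins 3 of 4 groups, the guest checkout wins 1. The multi-step checkout wins overall but not every group — no Simpson reversal.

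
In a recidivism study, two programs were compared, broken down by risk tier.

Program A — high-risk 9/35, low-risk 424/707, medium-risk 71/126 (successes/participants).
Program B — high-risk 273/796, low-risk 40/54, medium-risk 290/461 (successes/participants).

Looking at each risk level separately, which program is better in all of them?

High-risk: Program A 9/35 = 25.7%, Program B 273/796 = 34.3% → Program B
Low-risk: Program A 424/707 = 60.0%, Program B 40/54 = 74.1% → Program B
Medium-risk: Program A 71/126 = 56.3%, Program B 290/461 = 62.9% → Program B
Program B has the higher rate in all 3 groups.

Program B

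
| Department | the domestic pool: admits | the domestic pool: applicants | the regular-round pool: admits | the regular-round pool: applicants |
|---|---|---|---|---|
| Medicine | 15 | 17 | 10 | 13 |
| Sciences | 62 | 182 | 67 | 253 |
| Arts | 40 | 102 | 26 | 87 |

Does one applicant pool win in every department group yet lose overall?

No

Medicine: the domestic pool 15/17 = 88.2%, the regular-round pool 10/13 = 76.9% → the domestic pool
Sciences: the domestic pool 62/182 = 34.1%, the regular-round pool 67/253 = 26.5% → the domestic pool
Arts: the domestic pool 40/102 = 39.2%, the regular-round pool 26/87 = 29.9% → the domestic pool
Overall: the domestic pool 117/301 = 38.9%, the regular-round pool 103/353 = 29.2% → the domestic pool
The domestic pool wins overall and in every department group — no reversal.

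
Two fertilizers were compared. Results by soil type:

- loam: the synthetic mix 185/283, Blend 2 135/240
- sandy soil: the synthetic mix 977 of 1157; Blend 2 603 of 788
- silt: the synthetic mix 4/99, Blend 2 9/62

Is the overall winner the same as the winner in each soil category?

Loam: the synthetic mix 185/283 = 65.4%, Blend 2 135/240 = 56.2% → the synthetic mix
Sandy soil: the synthetic mix 977/1157 = 84.4%, Blend 2 603/788 = 76.5% → the synthetic mix
Silt: the synthetic mix 4/99 = 4.0%, Blend 2 9/62 = 14.5% → Blend 2
Overall: the synthetic mix 1166/1539 = 75.8%, Blend 2 747/1090 = 68.5% → the synthetic mix
Neither sweeps: the synthetic mix wins 2 of 3 groups, Blend 2 wins 1. The synthetic mix wins overall but not every group — no Simpson reversal.

No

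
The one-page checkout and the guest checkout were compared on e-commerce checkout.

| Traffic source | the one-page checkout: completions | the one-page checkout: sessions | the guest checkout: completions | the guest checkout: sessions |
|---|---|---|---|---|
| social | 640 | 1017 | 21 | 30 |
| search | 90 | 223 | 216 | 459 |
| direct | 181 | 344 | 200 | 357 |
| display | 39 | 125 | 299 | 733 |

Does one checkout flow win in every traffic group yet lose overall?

Social: the one-page checkout 640/1017 = 62.9%, the guest checkout 21/30 = 70.0% → the guest checkout
Search: the one-page checkout 90/223 = 40.4%, the guest checkout 216/459 = 47.1% → the guest checkout
Direct: the one-page checkout 181/344 = 52.6%, the guest checkout 200/357 = 56.0% → the guest checkout
Display: the one-page checkout 39/125 = 31.2%, the guest checkout 299/733 = 40.8% → the guest checkout
Overall: the one-page checkout 950/1709 = 55.6%, the guest checkout 736/1579 = 46.6% → the one-page checkout
The guest checkout wins each traffic group but the one-page checkout wins overall — the comparison reverses. The guest checkout's sessions skew toward display, which has a lower base rate.

Yes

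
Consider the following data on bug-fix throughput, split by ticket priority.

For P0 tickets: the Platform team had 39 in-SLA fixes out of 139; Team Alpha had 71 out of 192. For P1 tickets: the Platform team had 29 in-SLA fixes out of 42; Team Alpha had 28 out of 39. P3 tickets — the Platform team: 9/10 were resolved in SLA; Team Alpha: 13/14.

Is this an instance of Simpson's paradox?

No

P0: the Platform team 39/139 = 28.1%, Team Alpha 71/192 = 37.0% → Team Alpha
P1: the Platform team 29/42 = 69.0%, Team Alpha 28/39 = 71.8% → Team Alpha
P3: the Platform team 9/10 = 90.0%, Team Alpha 13/14 = 92.9% → Team Alpha
Overall: the Platform team 77/191 = 40.3%, Team Alpha 112/245 = 45.7% → Team Alpha
Team Alpha wins overall and in every ticket group — no reversal.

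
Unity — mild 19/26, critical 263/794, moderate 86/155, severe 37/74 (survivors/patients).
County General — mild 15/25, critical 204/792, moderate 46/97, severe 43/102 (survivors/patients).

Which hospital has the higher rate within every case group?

Unity

Mild: Unity 19/26 = 73.1%, County General 15/25 = 60.0% → Unity
Critical: Unity 263/794 = 33.1%, County General 204/792 = 25.8% → Unity
Moderate: Unity 86/155 = 55.5%, County General 46/97 = 47.4% → Unity
Severe: Unity 37/74 = 50.0%, County General 43/102 = 42.2% → Unity
Unity has the higher rate in all 4 groups.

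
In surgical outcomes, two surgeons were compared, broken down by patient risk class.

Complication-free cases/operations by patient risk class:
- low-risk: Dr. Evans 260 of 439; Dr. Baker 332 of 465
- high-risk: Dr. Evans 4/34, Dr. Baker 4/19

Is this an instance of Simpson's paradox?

No

Low-risk: Dr. Evans 260/439 = 59.2%, Dr. Baker 332/465 = 71.4% → Dr. Baker
High-risk: Dr. Evans 4/34 = 11.8%, Dr. Baker 4/19 = 21.1% → Dr. Baker
Overall: Dr. Evans 264/473 = 55.8%, Dr. Baker 336/484 = 69.4% → Dr. Baker
Dr. Baker wins overall and in every patient risk group — no reversal.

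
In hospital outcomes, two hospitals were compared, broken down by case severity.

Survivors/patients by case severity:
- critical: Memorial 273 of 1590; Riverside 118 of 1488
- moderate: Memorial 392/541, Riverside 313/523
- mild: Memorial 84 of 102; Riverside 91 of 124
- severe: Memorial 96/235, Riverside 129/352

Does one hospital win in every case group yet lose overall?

Critical: Memorial 273/1590 = 17.2%, Riverside 118/1488 = 7.9% → Memorial
Moderate: Memorial 392/541 = 72.5%, Riverside 313/523 = 59.8% → Memorial
Mild: Memorial 84/102 = 82.4%, Riverside 91/124 = 73.4% → Memorial
Severe: Memorial 96/235 = 40.9%, Riverside 129/352 = 36.6% → Memorial
Overall: Memorial 845/2468 = 34.2%, Riverside 651/2487 = 26.2% → Memorial
Memorial wins overall and in every case group — no reversal.

No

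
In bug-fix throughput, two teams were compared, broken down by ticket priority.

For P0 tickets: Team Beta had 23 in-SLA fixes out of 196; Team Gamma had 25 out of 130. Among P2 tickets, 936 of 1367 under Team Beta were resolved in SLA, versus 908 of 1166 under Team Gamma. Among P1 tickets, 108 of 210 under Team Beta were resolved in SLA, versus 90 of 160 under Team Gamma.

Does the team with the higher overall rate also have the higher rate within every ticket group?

P0: Team Beta 23/196 = 11.7%, Team Gamma 25/130 = 19.2% → Team Gamma
P2: Team Beta 936/1367 = 68.5%, Team Gamma 908/1166 = 77.9% → Team Gamma
P1: Team Beta 108/210 = 51.4%, Team Gamma 90/160 = 56.2% → Team Gamma
Overall: Team Beta 1067/1773 = 60.2%, Team Gamma 1023/1456 = 70.3% → Team Gamma
Team Gamma wins overall and in every ticket group — no reversal.

Yes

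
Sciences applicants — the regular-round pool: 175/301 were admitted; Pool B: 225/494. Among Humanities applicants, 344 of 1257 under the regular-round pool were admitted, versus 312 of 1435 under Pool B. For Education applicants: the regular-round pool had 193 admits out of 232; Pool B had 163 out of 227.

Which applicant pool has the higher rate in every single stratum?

the regular-round pool

Sciences: the regular-round pool 175/301 = 58.1%, Pool B 225/494 = 45.5% → the regular-round pool
Humanities: the regular-round pool 344/1257 = 27.4%, Pool B 312/1435 = 21.7% → the regular-round pool
Education: the regular-round pool 193/232 = 83.2%, Pool B 163/227 = 71.8% → the regular-round pool
The regular-round pool has the higher rate in all 3 groups.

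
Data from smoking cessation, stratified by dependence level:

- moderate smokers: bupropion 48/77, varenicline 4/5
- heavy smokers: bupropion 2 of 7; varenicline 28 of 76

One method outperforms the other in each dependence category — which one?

varenicline

Moderate smokers: bupropion 48/77 = 62.3%, varenicline 4/5 = 80.0% → varenicline
Heavy smokers: bupropion 2/7 = 28.6%, varenicline 28/76 = 36.8% → varenicline
Varenicline has the higher rate in both groups.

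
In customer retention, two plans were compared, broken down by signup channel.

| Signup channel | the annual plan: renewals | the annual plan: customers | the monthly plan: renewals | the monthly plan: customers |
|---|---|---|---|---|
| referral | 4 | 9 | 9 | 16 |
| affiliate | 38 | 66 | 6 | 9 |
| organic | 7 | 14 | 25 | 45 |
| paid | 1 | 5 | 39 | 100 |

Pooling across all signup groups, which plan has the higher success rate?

the annual plan

Referral: the annual plan 4/9 = 44.4%, the monthly plan 9/16 = 56.2% → the monthly plan
Affiliate: the annual plan 38/66 = 57.6%, the monthly plan 6/9 = 66.7% → the monthly plan
Organic: the annual plan 7/14 = 50.0%, the monthly plan 25/45 = 55.6% → the monthly plan
Paid: the annual plan 1/5 = 20.0%, the monthly plan 39/100 = 39.0% → the monthly plan
Overall: the annual plan 50/94 = 53.2%, the monthly plan 79/170 = 46.5% → the annual plan
(The monthly plan wins every signup group but the annual plan wins overall — the monthly plan's customers skew toward the low-rate paid group.)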